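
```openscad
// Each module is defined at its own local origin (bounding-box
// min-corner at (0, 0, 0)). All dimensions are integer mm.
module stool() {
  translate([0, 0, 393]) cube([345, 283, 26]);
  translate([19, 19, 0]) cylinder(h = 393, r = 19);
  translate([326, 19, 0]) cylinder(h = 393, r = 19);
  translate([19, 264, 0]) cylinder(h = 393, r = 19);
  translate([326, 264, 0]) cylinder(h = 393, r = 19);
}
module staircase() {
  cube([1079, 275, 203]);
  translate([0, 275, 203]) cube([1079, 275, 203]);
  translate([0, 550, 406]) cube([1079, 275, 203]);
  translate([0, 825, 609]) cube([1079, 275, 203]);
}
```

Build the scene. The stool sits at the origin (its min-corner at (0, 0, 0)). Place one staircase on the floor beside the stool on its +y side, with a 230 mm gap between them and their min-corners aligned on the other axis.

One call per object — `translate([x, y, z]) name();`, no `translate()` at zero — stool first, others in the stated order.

stool();
translate([0, 513, 0]) staircase();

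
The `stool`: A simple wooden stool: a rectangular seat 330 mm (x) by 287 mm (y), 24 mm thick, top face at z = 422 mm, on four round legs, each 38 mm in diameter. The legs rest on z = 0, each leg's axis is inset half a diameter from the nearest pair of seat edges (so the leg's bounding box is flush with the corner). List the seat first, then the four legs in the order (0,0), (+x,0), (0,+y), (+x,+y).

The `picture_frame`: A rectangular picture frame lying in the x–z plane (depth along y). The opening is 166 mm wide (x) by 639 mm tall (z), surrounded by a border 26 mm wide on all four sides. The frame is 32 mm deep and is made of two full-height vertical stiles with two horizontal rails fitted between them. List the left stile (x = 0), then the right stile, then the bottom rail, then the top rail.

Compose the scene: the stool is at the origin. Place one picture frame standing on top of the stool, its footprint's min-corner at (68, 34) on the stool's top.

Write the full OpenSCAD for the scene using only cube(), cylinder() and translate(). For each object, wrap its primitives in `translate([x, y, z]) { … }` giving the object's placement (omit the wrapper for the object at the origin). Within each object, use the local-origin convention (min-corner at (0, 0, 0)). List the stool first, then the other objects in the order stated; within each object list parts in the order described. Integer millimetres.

translate([0, 0, 398]) cube([330, 287, 24]);
translate([19, 19, 0]) cylinder(h = 398, r = 19);
translate([311, 19, 0]) cylinder(h = 398, r = 19);
translate([19, 268, 0]) cylinder(h = 398, r = 19);
translate([311, 268, 0]) cylinder(h = 398, r = 19);
translate([68, 34, 422]) {
  cube([26, 32, 691]);
  translate([192, 0, 0]) cube([26, 32, 691]);
  translate([26, 0, 0]) cube([166, 32, 26]);
  translate([26, 0, 665]) cube([166, 32, 26]);
}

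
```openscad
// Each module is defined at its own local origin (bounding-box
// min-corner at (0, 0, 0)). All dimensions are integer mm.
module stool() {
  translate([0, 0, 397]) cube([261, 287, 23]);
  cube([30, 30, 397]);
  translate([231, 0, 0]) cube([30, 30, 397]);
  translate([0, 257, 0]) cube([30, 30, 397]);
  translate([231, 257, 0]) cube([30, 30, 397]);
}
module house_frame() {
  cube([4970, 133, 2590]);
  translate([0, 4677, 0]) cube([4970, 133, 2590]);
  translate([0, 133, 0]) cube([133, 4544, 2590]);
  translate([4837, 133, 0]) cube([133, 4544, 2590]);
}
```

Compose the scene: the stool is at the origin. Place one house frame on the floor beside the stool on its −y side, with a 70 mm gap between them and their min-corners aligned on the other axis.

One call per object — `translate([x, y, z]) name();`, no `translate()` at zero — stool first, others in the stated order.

stool();
translate([0, -4880, 0]) house_frame();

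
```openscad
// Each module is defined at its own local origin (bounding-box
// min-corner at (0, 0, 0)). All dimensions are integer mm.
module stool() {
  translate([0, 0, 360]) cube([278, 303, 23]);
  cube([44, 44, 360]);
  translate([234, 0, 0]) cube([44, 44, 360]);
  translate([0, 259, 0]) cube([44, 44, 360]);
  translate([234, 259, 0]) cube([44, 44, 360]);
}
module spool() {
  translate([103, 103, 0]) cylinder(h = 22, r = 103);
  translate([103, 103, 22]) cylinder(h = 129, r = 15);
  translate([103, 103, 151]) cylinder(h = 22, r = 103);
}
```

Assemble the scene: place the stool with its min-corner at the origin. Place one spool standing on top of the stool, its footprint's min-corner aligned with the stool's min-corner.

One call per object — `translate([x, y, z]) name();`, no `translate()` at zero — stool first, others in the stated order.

stool();
translate([0, 0, 383]) spool();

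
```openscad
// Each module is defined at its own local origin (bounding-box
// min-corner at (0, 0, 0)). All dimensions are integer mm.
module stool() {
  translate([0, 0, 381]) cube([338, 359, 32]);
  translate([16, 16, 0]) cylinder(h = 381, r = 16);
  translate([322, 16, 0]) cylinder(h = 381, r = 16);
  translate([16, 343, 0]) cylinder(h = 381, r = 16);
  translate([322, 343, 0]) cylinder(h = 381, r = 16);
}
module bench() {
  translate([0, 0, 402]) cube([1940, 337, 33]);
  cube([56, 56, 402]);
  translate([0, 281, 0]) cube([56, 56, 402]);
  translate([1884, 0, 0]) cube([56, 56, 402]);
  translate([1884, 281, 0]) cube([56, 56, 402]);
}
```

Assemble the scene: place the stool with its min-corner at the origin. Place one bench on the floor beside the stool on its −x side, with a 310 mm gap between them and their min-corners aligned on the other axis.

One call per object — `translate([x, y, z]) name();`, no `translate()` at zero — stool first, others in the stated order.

stool();
translate([-2250, 0, 0]) bench();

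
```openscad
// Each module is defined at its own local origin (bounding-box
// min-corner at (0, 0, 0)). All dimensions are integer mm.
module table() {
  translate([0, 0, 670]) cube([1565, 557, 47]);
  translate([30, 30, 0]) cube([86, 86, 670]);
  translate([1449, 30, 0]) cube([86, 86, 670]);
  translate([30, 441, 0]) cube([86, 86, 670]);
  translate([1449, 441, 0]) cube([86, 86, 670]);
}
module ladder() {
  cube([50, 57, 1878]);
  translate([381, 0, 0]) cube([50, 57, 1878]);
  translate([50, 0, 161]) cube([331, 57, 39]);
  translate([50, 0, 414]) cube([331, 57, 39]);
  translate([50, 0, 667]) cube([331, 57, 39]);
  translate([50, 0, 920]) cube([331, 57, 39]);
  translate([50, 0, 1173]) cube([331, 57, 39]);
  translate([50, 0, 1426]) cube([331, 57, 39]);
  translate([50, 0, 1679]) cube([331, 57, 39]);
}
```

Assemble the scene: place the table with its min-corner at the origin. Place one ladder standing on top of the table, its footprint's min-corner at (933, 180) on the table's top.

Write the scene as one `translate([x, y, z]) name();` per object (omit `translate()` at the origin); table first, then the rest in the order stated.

table();
translate([933, 180, 717]) ladder();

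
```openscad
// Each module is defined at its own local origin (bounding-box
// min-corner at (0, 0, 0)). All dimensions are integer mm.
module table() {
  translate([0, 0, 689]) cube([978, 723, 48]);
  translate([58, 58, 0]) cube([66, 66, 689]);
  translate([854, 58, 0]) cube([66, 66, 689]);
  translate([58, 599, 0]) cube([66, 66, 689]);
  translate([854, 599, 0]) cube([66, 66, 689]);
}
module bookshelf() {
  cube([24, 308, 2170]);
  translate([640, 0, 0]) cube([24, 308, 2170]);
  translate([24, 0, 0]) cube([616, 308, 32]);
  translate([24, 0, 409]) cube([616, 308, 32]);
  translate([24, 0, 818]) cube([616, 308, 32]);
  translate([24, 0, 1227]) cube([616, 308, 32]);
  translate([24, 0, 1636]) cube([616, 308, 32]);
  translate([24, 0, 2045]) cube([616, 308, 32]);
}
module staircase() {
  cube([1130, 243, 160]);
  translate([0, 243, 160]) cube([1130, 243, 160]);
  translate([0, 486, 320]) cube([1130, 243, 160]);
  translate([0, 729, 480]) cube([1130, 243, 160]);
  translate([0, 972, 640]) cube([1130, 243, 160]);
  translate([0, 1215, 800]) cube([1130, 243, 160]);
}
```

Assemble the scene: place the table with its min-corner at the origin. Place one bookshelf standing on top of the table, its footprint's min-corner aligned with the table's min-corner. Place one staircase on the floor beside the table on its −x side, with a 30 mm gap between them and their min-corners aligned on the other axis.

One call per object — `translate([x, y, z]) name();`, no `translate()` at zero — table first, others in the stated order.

table();
translate([0, 0, 737]) bookshelf();
translate([-1160, 0, 0]) staircase();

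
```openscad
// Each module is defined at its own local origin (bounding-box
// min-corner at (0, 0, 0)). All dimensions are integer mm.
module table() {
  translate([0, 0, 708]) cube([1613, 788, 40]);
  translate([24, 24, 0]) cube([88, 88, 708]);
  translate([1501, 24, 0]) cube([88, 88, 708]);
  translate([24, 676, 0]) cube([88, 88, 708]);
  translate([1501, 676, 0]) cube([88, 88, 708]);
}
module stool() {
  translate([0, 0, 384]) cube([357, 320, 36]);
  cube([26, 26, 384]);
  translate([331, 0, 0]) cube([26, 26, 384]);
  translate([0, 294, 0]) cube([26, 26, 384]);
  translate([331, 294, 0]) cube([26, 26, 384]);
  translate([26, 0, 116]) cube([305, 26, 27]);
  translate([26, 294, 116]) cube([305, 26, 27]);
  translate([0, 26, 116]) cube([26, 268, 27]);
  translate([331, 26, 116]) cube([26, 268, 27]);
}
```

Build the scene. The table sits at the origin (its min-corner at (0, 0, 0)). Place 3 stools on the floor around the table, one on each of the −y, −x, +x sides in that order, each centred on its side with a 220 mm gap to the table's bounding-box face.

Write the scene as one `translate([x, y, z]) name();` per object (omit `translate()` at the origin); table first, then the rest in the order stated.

table();
translate([628, -540, 0]) stool();
translate([-577, 234, 0]) stool();
translate([1833, 234, 0]) stool();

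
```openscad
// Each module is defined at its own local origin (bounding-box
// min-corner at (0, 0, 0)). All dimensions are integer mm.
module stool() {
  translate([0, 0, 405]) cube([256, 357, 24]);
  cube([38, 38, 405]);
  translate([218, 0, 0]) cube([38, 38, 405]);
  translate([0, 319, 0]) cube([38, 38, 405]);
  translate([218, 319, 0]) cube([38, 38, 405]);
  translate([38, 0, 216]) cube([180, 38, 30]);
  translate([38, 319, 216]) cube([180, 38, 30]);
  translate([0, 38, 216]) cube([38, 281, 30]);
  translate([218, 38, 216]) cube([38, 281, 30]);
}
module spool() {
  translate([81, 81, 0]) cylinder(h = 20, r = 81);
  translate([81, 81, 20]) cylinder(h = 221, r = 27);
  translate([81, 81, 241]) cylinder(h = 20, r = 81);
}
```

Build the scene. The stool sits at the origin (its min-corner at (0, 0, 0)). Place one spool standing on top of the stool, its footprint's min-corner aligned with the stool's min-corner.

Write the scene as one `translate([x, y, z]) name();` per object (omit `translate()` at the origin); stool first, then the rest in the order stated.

stool();
translate([0, 0, 429]) spool();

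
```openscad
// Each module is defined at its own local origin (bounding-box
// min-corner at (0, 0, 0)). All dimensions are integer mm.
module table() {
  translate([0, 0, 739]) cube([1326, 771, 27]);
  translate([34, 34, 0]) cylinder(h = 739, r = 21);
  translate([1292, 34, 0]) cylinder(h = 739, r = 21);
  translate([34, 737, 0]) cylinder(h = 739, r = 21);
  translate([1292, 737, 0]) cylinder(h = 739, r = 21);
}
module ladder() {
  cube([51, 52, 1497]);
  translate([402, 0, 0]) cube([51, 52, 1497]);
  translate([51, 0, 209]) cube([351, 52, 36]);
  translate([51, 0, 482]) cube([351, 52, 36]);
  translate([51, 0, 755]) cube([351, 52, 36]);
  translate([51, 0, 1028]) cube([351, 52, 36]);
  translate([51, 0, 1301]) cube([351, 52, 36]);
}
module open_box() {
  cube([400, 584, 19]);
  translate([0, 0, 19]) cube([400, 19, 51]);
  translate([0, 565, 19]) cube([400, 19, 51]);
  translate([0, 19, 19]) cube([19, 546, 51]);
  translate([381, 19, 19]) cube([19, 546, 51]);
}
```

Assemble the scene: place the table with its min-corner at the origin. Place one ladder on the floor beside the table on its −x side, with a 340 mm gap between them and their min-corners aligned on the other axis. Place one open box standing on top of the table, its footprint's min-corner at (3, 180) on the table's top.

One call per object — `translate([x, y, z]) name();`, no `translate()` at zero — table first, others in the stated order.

table();
translate([-793, 0, 0]) ladder();
translate([3, 180, 766]) open_box();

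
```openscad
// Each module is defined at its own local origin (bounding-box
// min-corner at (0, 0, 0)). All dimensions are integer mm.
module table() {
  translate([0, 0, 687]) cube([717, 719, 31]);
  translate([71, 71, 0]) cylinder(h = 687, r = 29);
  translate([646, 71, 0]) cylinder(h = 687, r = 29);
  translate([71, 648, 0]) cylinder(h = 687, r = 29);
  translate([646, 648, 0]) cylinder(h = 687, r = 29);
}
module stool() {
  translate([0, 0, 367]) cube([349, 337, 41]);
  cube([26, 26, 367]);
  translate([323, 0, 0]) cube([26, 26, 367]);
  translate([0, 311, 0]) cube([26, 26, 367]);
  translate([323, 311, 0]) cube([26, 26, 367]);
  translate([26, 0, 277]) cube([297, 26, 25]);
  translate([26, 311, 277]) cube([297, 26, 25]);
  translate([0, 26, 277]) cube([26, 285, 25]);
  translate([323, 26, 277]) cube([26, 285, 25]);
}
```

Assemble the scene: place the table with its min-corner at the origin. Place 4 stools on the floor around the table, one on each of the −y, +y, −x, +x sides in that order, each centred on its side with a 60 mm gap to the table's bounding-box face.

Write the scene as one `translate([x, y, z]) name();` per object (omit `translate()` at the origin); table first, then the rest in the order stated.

table();
translate([184, -397, 0]) stool();
translate([184, 779, 0]) stool();
translate([-409, 191, 0]) stool();
translate([777, 191, 0]) stool();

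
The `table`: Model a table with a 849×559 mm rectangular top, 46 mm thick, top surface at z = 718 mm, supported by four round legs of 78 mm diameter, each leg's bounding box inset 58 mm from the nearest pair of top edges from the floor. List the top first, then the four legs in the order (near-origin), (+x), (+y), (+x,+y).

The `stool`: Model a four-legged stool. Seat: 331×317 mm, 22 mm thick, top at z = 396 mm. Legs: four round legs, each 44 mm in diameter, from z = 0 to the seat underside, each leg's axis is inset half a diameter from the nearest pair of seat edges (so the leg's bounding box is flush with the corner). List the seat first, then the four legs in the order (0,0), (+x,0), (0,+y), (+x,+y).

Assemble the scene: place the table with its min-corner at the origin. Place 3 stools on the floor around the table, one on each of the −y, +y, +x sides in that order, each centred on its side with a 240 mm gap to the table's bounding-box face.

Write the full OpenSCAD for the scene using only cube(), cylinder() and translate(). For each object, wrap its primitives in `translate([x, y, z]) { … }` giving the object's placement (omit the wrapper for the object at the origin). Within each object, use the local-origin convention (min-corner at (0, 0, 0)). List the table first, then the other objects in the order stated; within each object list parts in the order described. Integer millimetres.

translate([0, 0, 672]) cube([849, 559, 46]);
translate([97, 97, 0]) cylinder(h = 672, r = 39);
translate([752, 97, 0]) cylinder(h = 672, r = 39);
translate([97, 462, 0]) cylinder(h = 672, r = 39);
translate([752, 462, 0]) cylinder(h = 672, r = 39);
translate([259, -557, 0]) {
  translate([0, 0, 374]) cube([331, 317, 22]);
  translate([22, 22, 0]) cylinder(h = 374, r = 22);
  translate([309, 22, 0]) cylinder(h = 374, r = 22);
  translate([22, 295, 0]) cylinder(h = 374, r = 22);
  translate([309, 295, 0]) cylinder(h = 374, r = 22);
}
translate([259, 799, 0]) {
  translate([0, 0, 374]) cube([331, 317, 22]);
  translate([22, 22, 0]) cylinder(h = 374, r = 22);
  translate([309, 22, 0]) cylinder(h = 374, r = 22);
  translate([22, 295, 0]) cylinder(h = 374, r = 22);
  translate([309, 295, 0]) cylinder(h = 374, r = 22);
}
translate([1089, 121, 0]) {
  translate([0, 0, 374]) cube([331, 317, 22]);
  translate([22, 22, 0]) cylinder(h = 374, r = 22);
  translate([309, 22, 0]) cylinder(h = 374, r = 22);
  translate([22, 295, 0]) cylinder(h = 374, r = 22);
  translate([309, 295, 0]) cylinder(h = 374, r = 22);
}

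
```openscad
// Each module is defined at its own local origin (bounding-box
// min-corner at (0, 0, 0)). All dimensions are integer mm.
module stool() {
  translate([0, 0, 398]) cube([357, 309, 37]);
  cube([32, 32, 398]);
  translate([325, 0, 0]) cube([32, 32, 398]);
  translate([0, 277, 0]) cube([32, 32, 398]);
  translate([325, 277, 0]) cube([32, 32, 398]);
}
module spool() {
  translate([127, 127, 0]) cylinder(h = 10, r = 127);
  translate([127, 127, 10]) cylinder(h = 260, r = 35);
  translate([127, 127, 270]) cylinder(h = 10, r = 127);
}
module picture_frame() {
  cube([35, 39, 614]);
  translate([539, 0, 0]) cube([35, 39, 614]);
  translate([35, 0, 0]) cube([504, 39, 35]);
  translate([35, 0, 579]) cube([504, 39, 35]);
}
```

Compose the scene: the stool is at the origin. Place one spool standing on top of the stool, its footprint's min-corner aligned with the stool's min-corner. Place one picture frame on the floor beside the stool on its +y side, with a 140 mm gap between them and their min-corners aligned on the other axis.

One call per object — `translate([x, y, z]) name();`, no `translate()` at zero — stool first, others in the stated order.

stool();
translate([0, 0, 435]) spool();
translate([0, 449, 0]) picture_frame();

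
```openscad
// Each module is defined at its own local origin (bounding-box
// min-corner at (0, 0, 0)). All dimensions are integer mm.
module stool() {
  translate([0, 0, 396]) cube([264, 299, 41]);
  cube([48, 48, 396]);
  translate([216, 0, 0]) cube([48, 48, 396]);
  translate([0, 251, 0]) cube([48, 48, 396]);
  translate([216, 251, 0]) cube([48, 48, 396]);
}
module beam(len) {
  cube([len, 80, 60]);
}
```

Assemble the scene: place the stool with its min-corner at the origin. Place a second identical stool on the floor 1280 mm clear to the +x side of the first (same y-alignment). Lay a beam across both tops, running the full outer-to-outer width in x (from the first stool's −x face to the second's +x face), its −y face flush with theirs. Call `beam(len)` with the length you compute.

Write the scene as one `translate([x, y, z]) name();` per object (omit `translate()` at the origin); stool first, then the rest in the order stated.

stool();
translate([1544, 0, 0]) stool();
translate([0, 0, 437]) beam(1808);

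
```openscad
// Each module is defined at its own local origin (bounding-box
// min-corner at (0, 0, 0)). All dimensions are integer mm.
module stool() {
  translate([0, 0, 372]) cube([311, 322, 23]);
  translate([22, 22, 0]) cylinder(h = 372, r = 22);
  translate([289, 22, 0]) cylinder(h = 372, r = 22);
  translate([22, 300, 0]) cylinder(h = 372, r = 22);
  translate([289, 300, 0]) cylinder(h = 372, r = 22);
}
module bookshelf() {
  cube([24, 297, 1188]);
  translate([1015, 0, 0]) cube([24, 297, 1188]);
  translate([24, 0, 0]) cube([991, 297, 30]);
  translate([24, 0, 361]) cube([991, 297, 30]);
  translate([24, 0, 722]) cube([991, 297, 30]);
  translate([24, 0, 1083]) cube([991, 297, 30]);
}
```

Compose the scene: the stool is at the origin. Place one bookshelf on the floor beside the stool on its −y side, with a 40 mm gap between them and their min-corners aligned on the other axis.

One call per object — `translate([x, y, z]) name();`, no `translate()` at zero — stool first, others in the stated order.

stool();
translate([0, -337, 0]) bookshelf();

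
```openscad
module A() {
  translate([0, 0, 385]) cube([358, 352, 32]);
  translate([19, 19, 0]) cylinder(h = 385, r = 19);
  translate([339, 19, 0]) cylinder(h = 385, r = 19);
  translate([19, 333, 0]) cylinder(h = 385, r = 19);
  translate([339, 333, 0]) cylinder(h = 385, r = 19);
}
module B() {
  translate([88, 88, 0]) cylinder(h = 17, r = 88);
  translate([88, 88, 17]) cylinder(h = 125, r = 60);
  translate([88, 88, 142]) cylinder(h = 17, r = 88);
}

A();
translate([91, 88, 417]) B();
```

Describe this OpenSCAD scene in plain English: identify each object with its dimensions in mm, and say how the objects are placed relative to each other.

A is a simple wooden stool: a rectangular seat 358 mm (x) by 352 mm (y), 32 mm thick, top face at z = 417 mm, on four round legs, each 38 mm in diameter. The legs rest on z = 0, each leg's axis is inset half a diameter from the nearest pair of seat edges (so the leg's bounding box is flush with the corner).

B is a spool: two coaxial disc flanges of radius 88 mm and thickness 17 mm, joined by a core cylinder of radius 60 mm and height 125 mm. The lower flange rests on z = 0 and the three cylinders share a vertical axis.

The spool is on top of the stool, centred.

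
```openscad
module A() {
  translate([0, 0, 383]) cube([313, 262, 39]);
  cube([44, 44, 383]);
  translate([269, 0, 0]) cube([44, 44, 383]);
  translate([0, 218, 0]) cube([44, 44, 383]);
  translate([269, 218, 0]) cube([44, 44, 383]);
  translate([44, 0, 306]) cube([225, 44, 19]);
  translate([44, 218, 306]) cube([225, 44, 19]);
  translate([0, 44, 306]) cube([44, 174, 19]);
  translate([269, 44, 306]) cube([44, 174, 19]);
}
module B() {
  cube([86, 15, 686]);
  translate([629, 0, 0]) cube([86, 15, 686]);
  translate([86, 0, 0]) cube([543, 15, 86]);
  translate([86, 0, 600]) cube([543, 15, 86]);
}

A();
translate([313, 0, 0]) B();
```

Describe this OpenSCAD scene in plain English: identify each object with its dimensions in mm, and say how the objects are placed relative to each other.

A is a simple wooden stool: a rectangular seat 313 mm (x) by 262 mm (y), 39 mm thick, top face at z = 422 mm, on four square legs, each 44×44 mm in cross-section. The legs rest on z = 0, each flush with a corner of the seat. Four stretchers, 44 mm wide and 19 mm tall, connect adjacent legs with their undersides at z = 306 mm, each running between the inner faces of the legs it joins and aligned with the legs' outer faces on the other axis.

B is a picture frame with a 543×514 mm rectangular opening (x by z) and a uniform 86 mm border on every side. Frame depth is 15 mm along y. It is built from two vertical stiles running the full outside height and two horizontal rails spanning the gap between the stiles.

The picture frame is against the stool's +x side, with their −y faces flush.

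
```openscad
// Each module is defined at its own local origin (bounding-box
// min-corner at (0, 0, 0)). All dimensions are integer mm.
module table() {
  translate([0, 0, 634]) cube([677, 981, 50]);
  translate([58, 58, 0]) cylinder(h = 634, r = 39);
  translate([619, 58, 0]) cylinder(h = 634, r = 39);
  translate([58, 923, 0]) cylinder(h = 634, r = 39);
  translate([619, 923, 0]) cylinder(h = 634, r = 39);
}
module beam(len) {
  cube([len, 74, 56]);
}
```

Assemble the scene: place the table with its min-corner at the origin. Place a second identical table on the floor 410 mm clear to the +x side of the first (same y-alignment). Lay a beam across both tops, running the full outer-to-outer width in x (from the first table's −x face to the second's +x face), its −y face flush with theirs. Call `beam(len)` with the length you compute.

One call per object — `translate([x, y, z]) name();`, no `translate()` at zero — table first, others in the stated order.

table();
translate([1087, 0, 0]) table();
translate([0, 0, 684]) beam(1764);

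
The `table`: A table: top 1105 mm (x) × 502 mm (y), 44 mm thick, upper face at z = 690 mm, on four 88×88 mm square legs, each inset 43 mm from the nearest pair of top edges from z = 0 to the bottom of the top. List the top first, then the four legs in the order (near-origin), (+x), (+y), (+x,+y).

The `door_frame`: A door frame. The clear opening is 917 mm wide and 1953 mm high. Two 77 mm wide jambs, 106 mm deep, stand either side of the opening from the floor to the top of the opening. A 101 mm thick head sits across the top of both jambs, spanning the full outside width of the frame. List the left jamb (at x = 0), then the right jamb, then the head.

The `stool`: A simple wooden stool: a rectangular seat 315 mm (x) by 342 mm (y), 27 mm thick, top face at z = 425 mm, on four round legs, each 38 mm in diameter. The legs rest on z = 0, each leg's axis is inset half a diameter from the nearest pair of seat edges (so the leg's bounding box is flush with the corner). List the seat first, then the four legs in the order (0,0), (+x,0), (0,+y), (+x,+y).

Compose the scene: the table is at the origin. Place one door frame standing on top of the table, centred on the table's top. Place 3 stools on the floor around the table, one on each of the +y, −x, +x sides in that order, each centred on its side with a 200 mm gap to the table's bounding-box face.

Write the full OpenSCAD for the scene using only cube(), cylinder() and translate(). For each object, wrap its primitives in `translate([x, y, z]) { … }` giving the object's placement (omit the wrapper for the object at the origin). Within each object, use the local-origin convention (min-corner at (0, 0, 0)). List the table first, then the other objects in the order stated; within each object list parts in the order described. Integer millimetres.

translate([0, 0, 646]) cube([1105, 502, 44]);
translate([43, 43, 0]) cube([88, 88, 646]);
translate([974, 43, 0]) cube([88, 88, 646]);
translate([43, 371, 0]) cube([88, 88, 646]);
translate([974, 371, 0]) cube([88, 88, 646]);
translate([17, 198, 690]) {
  cube([77, 106, 1953]);
  translate([994, 0, 0]) cube([77, 106, 1953]);
  translate([0, 0, 1953]) cube([1071, 106, 101]);
}
translate([395, 702, 0]) {
  translate([0, 0, 398]) cube([315, 342, 27]);
  translate([19, 19, 0]) cylinder(h = 398, r = 19);
  translate([296, 19, 0]) cylinder(h = 398, r = 19);
  translate([19, 323, 0]) cylinder(h = 398, r = 19);
  translate([296, 323, 0]) cylinder(h = 398, r = 19);
}
translate([-515, 80, 0]) {
  translate([0, 0, 398]) cube([315, 342, 27]);
  translate([19, 19, 0]) cylinder(h = 398, r = 19);
  translate([296, 19, 0]) cylinder(h = 398, r = 19);
  translate([19, 323, 0]) cylinder(h = 398, r = 19);
  translate([296, 323, 0]) cylinder(h = 398, r = 19);
}
translate([1305, 80, 0]) {
  translate([0, 0, 398]) cube([315, 342, 27]);
  translate([19, 19, 0]) cylinder(h = 398, r = 19);
  translate([296, 19, 0]) cylinder(h = 398, r = 19);
  translate([19, 323, 0]) cylinder(h = 398, r = 19);
  translate([296, 323, 0]) cylinder(h = 398, r = 19);
}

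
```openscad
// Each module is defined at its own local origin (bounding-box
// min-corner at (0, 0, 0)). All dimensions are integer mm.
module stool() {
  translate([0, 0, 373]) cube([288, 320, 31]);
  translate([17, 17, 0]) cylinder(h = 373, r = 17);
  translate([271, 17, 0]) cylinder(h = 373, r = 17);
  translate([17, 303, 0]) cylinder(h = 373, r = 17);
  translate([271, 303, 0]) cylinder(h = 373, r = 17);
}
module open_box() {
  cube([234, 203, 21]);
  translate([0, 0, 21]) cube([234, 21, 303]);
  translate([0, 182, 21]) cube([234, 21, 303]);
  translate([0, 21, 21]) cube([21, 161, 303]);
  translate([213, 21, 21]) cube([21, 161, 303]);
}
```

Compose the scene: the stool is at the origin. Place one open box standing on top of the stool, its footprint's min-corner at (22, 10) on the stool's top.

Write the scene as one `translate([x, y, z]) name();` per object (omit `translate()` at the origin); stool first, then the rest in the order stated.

stool();
translate([22, 10, 404]) open_box();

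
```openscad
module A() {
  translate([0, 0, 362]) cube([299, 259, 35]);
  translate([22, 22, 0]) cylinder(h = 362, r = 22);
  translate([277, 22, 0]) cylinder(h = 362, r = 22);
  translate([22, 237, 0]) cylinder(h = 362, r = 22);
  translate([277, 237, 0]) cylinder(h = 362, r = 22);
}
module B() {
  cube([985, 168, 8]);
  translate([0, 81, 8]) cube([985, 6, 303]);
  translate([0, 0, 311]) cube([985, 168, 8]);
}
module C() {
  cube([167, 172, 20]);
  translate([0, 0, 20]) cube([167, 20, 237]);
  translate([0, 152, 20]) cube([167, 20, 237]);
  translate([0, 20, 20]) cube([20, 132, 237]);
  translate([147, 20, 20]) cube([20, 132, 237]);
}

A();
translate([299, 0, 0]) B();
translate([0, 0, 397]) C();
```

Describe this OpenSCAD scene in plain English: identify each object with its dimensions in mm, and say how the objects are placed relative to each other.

A is a four-legged stool. The seat is a 299×259×35 mm slab whose top surface is at z = 397 mm; four round legs, each 44 mm in diameter, run from the floor (z = 0) to the underside of the seat, each leg's axis is inset half a diameter from the nearest pair of seat edges (so the leg's bounding box is flush with the corner).

B is an I-beam lying along x, 985 mm long. Overall section height 319 mm. Two flanges 168 mm wide (y) and 8 mm thick, one on the floor and one at the top; a web 6 mm thick runs between them, centred on the flange width.

C is an open storage box with external size 167×172×257 mm and wall thickness 20 mm (the base is also 20 mm thick). The base covers the whole footprint; the four walls stand on the base, with the y-facing walls full-width and the x-facing walls fitting between their inner faces.

The I-beam is against the stool's +x side, with their −y faces flush. The open box is on top of the stool.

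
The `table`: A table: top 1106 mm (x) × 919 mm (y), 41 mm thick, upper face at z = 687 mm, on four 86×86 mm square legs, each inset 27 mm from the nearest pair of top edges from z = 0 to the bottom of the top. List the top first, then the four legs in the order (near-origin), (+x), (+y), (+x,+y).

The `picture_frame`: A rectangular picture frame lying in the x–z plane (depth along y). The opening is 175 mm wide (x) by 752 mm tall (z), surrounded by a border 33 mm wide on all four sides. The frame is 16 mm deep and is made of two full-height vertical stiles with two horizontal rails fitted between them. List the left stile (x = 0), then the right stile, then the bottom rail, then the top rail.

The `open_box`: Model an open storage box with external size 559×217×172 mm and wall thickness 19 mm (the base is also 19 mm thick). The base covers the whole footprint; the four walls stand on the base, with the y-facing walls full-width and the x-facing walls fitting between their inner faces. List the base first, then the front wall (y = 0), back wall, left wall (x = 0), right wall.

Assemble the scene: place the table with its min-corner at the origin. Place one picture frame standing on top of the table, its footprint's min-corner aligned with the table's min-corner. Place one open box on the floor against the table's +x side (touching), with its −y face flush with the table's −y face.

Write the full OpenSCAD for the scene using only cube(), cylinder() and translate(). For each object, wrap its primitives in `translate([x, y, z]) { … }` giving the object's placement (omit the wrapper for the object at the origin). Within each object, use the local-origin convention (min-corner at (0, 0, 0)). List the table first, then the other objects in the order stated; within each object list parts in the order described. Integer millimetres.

translate([0, 0, 646]) cube([1106, 919, 41]);
translate([27, 27, 0]) cube([86, 86, 646]);
translate([993, 27, 0]) cube([86, 86, 646]);
translate([27, 806, 0]) cube([86, 86, 646]);
translate([993, 806, 0]) cube([86, 86, 646]);
translate([0, 0, 687]) {
  cube([33, 16, 818]);
  translate([208, 0, 0]) cube([33, 16, 818]);
  translate([33, 0, 0]) cube([175, 16, 33]);
  translate([33, 0, 785]) cube([175, 16, 33]);
}
translate([1106, 0, 0]) {
  cube([559, 217, 19]);
  translate([0, 0, 19]) cube([559, 19, 153]);
  translate([0, 198, 19]) cube([559, 19, 153]);
  translate([0, 19, 19]) cube([19, 179, 153]);
  translate([540, 19, 19]) cube([19, 179, 153]);
}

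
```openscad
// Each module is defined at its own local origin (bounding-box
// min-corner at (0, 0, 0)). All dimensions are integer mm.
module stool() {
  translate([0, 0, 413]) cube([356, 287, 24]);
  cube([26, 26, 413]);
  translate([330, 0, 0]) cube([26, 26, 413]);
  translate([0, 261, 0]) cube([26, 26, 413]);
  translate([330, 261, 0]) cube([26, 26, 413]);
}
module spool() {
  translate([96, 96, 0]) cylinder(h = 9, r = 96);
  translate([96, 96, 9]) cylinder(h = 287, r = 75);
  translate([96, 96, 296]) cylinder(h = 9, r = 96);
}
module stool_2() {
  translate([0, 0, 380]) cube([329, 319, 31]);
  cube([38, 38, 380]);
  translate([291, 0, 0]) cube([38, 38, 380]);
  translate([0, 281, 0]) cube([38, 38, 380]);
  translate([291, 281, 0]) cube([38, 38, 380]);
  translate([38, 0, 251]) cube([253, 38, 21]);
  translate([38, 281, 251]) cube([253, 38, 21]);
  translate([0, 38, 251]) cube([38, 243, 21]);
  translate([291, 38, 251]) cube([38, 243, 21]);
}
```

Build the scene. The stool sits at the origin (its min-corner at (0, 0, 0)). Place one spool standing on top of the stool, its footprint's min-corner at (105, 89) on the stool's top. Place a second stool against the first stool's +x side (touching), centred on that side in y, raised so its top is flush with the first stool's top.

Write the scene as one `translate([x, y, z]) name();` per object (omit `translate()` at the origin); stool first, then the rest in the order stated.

stool();
translate([105, 89, 437]) spool();
translate([356, -16, 26]) stool_2();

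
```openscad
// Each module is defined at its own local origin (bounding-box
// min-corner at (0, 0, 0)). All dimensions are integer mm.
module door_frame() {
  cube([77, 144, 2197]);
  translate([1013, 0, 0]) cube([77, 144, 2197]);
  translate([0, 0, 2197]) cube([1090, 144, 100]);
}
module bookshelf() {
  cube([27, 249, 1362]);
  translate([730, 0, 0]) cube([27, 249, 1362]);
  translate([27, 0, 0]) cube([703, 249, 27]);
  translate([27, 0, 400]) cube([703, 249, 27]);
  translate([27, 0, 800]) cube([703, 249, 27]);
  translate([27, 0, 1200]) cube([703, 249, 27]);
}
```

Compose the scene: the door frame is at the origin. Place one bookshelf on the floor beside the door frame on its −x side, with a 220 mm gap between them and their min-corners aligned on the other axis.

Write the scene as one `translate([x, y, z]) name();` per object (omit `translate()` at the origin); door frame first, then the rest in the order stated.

door_frame();
translate([-977, 0, 0]) bookshelf();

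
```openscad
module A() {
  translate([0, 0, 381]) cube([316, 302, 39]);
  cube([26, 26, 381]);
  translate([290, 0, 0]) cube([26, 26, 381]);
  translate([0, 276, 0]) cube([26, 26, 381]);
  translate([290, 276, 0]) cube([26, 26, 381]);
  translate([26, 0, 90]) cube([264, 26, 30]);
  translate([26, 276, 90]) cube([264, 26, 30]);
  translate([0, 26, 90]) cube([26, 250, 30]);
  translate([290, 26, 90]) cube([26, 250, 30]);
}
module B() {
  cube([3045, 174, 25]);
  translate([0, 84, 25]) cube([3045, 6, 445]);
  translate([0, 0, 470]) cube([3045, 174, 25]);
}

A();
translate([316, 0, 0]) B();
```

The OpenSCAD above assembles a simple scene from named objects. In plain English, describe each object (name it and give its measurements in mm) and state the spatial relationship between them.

A is a four-legged stool. The seat is 316×302 mm, 39 mm thick, top at z = 420 mm. It stands on four square legs, each 26×26 mm in cross-section, from z = 0 to the seat underside, each flush with a corner of the seat. Four stretchers, 26 mm wide and 30 mm tall, connect adjacent legs with their undersides at z = 90 mm, each running between the inner faces of the legs it joins and aligned with the legs' outer faces on the other axis.

B is an I-beam lying along x, 3045 mm long. Overall section height 495 mm. Two flanges 174 mm wide (y) and 25 mm thick, one on the floor and one at the top; a web 6 mm thick runs between them, centred on the flange width.

The I-beam is against the stool's +x side, with their −y faces flush.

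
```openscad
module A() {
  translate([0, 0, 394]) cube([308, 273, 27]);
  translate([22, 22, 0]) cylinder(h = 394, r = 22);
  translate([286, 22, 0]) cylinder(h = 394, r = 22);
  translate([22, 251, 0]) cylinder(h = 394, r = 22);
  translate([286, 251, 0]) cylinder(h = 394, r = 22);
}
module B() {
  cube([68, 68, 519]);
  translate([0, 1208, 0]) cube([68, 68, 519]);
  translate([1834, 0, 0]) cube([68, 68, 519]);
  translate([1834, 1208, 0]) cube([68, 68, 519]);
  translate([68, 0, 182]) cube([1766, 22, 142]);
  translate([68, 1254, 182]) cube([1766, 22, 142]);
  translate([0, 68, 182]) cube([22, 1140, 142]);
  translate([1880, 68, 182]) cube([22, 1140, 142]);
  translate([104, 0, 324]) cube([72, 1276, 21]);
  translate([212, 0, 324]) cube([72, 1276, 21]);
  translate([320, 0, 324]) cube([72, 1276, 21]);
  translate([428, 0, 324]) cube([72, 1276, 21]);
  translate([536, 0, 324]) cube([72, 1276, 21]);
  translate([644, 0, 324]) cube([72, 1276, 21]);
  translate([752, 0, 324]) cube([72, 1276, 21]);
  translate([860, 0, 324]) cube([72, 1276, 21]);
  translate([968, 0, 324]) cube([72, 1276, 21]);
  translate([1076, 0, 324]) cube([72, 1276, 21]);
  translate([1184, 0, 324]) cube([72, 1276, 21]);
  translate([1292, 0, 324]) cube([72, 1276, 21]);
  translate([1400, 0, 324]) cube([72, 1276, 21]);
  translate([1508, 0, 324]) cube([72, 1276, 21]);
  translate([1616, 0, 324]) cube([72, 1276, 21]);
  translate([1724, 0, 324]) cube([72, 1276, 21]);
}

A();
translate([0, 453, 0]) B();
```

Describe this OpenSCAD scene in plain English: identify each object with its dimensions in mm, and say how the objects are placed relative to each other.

A is a simple wooden stool: a rectangular seat 308 mm (x) by 273 mm (y), 27 mm thick, top face at z = 421 mm, on four round legs, each 44 mm in diameter. The legs rest on z = 0, each leg's axis is inset half a diameter from the nearest pair of seat edges (so the leg's bounding box is flush with the corner).

B is a bed frame 1902 mm long (x) by 1276 mm wide (y). Four 68×68 mm corner posts, 519 mm tall, at the corners of the footprint. Four rails of 22 mm thickness and 142 mm height run between adjacent posts with their undersides at z = 182 mm, their outer faces flush with the outside of the frame (the two x-running rails run between the posts' inner faces; the two y-running rails run between the posts' inner faces). 16 slats, each 72 mm wide (x) and 21 mm thick, lie across the top of the two x-running rails, running the full 1276 mm width of the frame in y; the slats are evenly spaced along x between the inner faces of the end posts with equal gaps (rounded down to the nearest mm) at the −x end and between each pair — any rounding remainder accumulates at the +x end.

The bed frame is on the floor beside the stool on its +y side.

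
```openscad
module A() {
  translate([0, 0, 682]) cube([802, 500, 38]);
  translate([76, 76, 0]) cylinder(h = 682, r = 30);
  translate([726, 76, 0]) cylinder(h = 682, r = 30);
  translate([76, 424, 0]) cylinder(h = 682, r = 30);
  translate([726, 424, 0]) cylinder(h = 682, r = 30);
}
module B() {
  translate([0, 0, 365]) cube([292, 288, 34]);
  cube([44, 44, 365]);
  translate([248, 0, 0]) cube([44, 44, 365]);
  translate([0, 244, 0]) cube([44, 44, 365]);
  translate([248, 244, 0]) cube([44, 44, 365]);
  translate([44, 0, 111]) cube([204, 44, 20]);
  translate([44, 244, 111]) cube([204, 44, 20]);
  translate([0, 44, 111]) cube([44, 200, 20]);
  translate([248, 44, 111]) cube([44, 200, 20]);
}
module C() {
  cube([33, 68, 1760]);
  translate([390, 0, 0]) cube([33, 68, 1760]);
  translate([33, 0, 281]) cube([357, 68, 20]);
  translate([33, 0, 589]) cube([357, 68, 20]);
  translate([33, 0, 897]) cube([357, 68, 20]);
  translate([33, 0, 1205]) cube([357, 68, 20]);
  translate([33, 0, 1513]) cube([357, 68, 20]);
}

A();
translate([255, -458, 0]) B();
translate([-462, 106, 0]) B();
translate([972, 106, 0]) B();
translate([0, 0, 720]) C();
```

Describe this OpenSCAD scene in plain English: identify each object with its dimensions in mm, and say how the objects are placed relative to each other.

A is a table with a 802×500 mm rectangular top, 38 mm thick, top surface at z = 720 mm, supported by four round legs of 60 mm diameter, each leg's bounding box inset 46 mm from the nearest pair of top edges, running from the floor.

B is a simple wooden stool: a rectangular seat 292 mm (x) by 288 mm (y), 34 mm thick, top face at z = 399 mm, on four square legs, each 44×44 mm in cross-section. The legs rest on z = 0, each flush with a corner of the seat. Four stretchers, 44 mm wide and 20 mm tall, connect adjacent legs with their undersides at z = 111 mm, each running between the inner faces of the legs it joins and aligned with the legs' outer faces on the other axis.

C is a straight ladder. Two 33×68 mm vertical rails, 1760 mm tall, stand 423 mm apart (outside-to-outside) with their front faces coplanar on the −y side. 5 rungs, each 68 mm deep and 20 mm tall, span between the inner faces of the rails, front faces flush with the rails. The lowest rung's underside is at z = 281 mm and rungs are spaced 308 mm apart (underside to underside).

Three stools sit around the table at the −y, −x, +x sides. The ladder is on top of the table.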